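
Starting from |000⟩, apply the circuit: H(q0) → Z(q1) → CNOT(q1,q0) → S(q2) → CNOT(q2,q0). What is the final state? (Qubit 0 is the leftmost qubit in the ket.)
1/√2|000⟩ + 1/√2|100⟩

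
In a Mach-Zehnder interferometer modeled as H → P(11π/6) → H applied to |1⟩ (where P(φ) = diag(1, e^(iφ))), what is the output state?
(0.06699 + 0.25i)|0⟩ + (0.933 - 0.25i)|1⟩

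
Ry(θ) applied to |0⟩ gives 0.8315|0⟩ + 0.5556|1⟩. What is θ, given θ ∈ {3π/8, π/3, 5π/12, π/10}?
3π/8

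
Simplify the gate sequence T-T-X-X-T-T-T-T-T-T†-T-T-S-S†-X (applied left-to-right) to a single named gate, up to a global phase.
X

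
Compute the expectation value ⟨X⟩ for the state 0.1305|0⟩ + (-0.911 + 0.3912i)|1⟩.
-0.2378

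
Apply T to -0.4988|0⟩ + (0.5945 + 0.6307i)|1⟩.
-0.4988|0⟩ + (-0.0256 + 0.8663i)|1⟩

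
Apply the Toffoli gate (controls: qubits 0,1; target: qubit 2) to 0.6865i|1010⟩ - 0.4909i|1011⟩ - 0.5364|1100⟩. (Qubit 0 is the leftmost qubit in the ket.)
0.6865i|1010⟩ - 0.4909i|1011⟩ - 0.5364|1110⟩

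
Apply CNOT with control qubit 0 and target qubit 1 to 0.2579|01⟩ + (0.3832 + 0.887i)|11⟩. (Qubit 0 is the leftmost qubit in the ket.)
0.2579|01⟩ + (0.3832 + 0.887i)|10⟩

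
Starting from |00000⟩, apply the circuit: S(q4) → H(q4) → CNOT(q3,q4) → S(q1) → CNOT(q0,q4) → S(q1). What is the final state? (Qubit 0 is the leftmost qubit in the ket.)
1/√2|00000⟩ + 1/√2|00001⟩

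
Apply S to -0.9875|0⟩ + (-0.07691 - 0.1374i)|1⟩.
-0.9875|0⟩ + (0.1374 - 0.07691i)|1⟩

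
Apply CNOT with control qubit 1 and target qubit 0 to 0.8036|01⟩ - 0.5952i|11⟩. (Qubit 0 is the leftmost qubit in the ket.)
-0.5952i|01⟩ + 0.8036|11⟩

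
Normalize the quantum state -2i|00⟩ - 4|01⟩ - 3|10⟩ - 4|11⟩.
-0.2981i|00⟩ - 0.5963|01⟩ - 1/√5|10⟩ - 0.5963|11⟩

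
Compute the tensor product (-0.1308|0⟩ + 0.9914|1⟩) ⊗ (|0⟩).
-0.1308|00⟩ + 0.9914|10⟩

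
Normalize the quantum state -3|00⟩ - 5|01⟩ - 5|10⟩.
-0.3906|00⟩ - 0.6509|01⟩ - 0.6509|10⟩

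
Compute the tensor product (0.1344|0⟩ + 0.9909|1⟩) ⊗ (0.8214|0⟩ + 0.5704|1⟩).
0.1104|00⟩ + 0.07666|01⟩ + 0.8139|10⟩ + 0.5652|11⟩

amp(|b₁b₂…⟩) = product of the factor amplitudes for bits b₁, b₂, …; only kets whose every factor amplitude is nonzero survive.
|00⟩: (0.1344)(0.8214) = 0.1104
|01⟩: (0.1344)(0.5704) = 0.07666
|10⟩: (0.9909)(0.8214) = 0.8139
|11⟩: (0.9909)(0.5704) = 0.5652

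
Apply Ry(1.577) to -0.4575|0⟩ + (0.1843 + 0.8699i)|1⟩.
(-0.4532 - 0.617i)|0⟩ + (-0.1946 + 0.6132i)|1⟩

Ry(1.577) = [[cos(θ/2), −sin(θ/2)], [sin(θ/2), cos(θ/2)]]; θ = 1.577, cos(θ/2) ≈ 0.70491, sin(θ/2) ≈ 0.709297.
With a = amp(|0⟩) = -0.4575 and b = amp(|1⟩) = (0.1843 + 0.8699i):
new amp(|0⟩) = (0.70491)·a + (-0.709297)·b = (-0.4532 - 0.617i)
new amp(|1⟩) = (0.709297)·a + (0.70491)·b = (-0.1946 + 0.6132i)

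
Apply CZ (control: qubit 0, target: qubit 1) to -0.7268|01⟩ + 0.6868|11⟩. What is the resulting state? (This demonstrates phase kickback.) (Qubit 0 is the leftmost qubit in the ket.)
-0.7268|01⟩ - 0.6868|11⟩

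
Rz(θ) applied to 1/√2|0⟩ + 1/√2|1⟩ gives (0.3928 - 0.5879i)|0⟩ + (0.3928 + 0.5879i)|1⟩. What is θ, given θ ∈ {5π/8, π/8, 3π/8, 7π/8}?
5π/8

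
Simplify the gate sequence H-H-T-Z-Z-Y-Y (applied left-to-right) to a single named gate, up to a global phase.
T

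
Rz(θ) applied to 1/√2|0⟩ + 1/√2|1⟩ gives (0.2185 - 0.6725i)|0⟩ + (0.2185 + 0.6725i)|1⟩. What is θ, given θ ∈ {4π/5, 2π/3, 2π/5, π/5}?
4π/5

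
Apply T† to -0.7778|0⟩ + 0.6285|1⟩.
-0.7778|0⟩ + (0.4444 - 0.4444i)|1⟩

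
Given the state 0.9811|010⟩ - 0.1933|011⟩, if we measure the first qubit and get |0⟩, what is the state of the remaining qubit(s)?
0.9811|10⟩ - 0.1933|11⟩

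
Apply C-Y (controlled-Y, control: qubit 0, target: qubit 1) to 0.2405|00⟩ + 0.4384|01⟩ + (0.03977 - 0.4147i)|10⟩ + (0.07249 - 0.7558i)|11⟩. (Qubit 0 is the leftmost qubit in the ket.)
0.2405|00⟩ + 0.4384|01⟩ + (-0.7558 - 0.07249i)|10⟩ + (0.4147 + 0.03977i)|11⟩

C-Y leaves the control-|0⟩ kets |00⟩, |01⟩ unchanged and applies Y to qubit 1 on the control-|1⟩ pair (|10⟩, |11⟩).
Y = [[0, -i], [i, 0]].
With a = amp(|10⟩) = (0.03977 - 0.4147i) and b = amp(|11⟩) = (0.07249 - 0.7558i):
new amp(|10⟩) = (-i)·b = (-0.7558 - 0.07249i)
new amp(|11⟩) = (i)·a = (0.4147 + 0.03977i)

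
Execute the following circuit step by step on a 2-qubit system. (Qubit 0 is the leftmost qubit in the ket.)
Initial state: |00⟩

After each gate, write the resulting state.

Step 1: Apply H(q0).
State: 1/√2|00⟩ + 1/√2|10⟩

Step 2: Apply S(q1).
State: 1/√2|00⟩ + 1/√2|10⟩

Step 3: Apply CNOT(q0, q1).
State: 1/√2|00⟩ + 1/√2|11⟩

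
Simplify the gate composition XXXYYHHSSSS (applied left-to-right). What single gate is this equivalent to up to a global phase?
X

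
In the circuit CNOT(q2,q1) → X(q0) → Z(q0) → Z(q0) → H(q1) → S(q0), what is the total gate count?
6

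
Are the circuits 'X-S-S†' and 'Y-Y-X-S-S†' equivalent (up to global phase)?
Yes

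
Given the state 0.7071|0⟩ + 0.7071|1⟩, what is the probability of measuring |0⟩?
0.5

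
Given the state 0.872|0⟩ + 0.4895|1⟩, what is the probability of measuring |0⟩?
0.7604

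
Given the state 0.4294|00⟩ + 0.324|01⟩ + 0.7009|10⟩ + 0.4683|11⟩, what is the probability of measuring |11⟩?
0.2193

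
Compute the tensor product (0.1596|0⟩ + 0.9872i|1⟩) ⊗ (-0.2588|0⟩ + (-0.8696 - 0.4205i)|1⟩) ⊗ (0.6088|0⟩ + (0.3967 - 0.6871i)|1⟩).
-0.02515|000⟩ + (-0.01639 + 0.02838i)|001⟩ + (-0.08449 - 0.04086i)|010⟩ + (-0.1012 + 0.06874i)|011⟩ - 0.1555i|100⟩ + (-0.1755 - 0.1014i)|101⟩ + (0.2527 - 0.5226i)|110⟩ + (-0.4252 - 0.6258i)|111⟩

amp(|b₁b₂…⟩) = product of the factor amplitudes for bits b₁, b₂, …; only kets whose every factor amplitude is nonzero survive.
|000⟩: (0.1596)(-0.2588)(0.6088) = -0.02515
|001⟩: (0.1596)(-0.2588)(0.3967 - 0.6871i) = (-0.01639 + 0.02838i)
|010⟩: (0.1596)(-0.8696 - 0.4205i)(0.6088) = (-0.08449 - 0.04086i)
|011⟩: (0.1596)(-0.8696 - 0.4205i)(0.3967 - 0.6871i) = (-0.1012 + 0.06874i)
|100⟩: (0.9872i)(-0.2588)(0.6088) = -0.1555i
|101⟩: (0.9872i)(-0.2588)(0.3967 - 0.6871i) = (-0.1755 - 0.1014i)
|110⟩: (0.9872i)(-0.8696 - 0.4205i)(0.6088) = (0.2527 - 0.5226i)
|111⟩: (0.9872i)(-0.8696 - 0.4205i)(0.3967 - 0.6871i) = (-0.4252 - 0.6258i)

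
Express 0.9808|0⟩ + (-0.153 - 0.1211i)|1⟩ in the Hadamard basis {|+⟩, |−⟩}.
(0.5853 - 0.08563i)|+⟩ + (0.8017 + 0.08563i)|−⟩

With |ψ⟩ = α|0⟩ + β|1⟩, the Hadamard-basis coefficients are ⟨+|ψ⟩ = (α + β)/√2 and ⟨−|ψ⟩ = (α − β)/√2.
Here α = 0.9808, β = (-0.153 - 0.1211i): (α + β)/√2 = (0.5853 - 0.08563i), (α − β)/√2 = (0.8017 + 0.08563i).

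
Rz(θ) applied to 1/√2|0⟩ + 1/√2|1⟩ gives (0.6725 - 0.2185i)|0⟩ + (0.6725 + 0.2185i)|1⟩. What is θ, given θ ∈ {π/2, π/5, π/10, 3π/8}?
π/5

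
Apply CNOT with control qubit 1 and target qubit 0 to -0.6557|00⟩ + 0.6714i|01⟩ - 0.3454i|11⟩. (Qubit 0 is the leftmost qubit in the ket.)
-0.6557|00⟩ - 0.3454i|01⟩ + 0.6714i|11⟩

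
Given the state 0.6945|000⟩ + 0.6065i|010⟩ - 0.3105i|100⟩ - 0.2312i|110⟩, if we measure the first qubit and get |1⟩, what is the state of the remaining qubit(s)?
-0.8021i|00⟩ - 0.5972i|10⟩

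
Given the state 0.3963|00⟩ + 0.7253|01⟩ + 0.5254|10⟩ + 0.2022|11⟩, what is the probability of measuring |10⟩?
0.276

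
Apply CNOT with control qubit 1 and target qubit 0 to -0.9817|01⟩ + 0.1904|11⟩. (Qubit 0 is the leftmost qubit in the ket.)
0.1904|01⟩ - 0.9817|11⟩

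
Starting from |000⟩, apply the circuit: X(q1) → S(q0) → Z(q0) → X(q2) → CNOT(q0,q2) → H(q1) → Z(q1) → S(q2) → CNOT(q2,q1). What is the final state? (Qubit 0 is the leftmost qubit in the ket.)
(1/√2)i|001⟩ + (1/√2)i|011⟩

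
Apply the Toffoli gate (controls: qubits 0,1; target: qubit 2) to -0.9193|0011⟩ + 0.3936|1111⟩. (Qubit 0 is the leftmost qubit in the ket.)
-0.9193|0011⟩ + 0.3936|1101⟩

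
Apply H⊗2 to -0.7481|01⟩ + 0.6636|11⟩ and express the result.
-0.04225|00⟩ + 0.04225|01⟩ - 0.7059|10⟩ + 0.7059|11⟩

H⊗2 gives amp(|y⟩) = (1/2) Σ_x (−1)^(x·y) amp(|x⟩), where x·y is the number of positions in which both x and y have a 1.
|00⟩: (-0.7481 + 0.6636)/2 = -0.04225
|01⟩: (0.7481 - 0.6636)/2 = 0.04225
|10⟩: (-0.7481 - 0.6636)/2 = -0.7059
|11⟩: (0.7481 + 0.6636)/2 = 0.7059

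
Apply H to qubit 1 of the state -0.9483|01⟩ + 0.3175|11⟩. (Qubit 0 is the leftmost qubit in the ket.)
-0.6705|00⟩ + 0.6705|01⟩ + 0.2245|10⟩ - 0.2245|11⟩

H on qubit 1 mixes each pair of kets that differ only in qubit 1: amplitudes (a, b) of (|…0…⟩, |…1…⟩) become ((a + b)/√2, (a − b)/√2). Kets absent from the input have amplitude 0.
(|00⟩, |01⟩): (a, b) = (0, -0.9483) → (-0.6705, 0.6705)
(|10⟩, |11⟩): (a, b) = (0, 0.3175) → (0.2245, -0.2245)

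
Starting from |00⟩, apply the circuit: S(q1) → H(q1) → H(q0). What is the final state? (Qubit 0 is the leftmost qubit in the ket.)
1/2|00⟩ + 1/2|01⟩ + 1/2|10⟩ + 1/2|11⟩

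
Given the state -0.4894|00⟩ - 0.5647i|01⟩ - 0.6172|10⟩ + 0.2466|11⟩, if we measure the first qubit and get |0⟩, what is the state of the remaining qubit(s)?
-0.6549|0⟩ - 0.7557i|1⟩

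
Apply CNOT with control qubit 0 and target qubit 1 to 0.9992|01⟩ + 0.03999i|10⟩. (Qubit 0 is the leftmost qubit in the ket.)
0.9992|01⟩ + 0.03999i|11⟩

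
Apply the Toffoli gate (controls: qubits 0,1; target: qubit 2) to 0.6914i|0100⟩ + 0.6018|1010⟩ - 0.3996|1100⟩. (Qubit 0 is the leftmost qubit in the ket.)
0.6914i|0100⟩ + 0.6018|1010⟩ - 0.3996|1110⟩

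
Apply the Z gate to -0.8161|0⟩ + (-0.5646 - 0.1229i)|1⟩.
-0.8161|0⟩ + (0.5646 + 0.1229i)|1⟩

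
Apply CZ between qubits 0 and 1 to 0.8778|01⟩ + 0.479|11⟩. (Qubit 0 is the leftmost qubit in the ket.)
0.8778|01⟩ - 0.479|11⟩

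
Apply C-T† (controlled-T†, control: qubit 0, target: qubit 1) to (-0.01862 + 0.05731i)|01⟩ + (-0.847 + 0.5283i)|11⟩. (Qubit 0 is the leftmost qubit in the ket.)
(-0.01862 + 0.05731i)|01⟩ + (-0.2254 + 0.9725i)|11⟩

C-T† leaves the control-|0⟩ kets |00⟩, |01⟩ unchanged and applies T† to qubit 1 on the control-|1⟩ pair (|10⟩, |11⟩).
T† = [[1, 0], [0, (1/√2 - (1/√2)i)]].
With a = amp(|10⟩) = 0 and b = amp(|11⟩) = (-0.847 + 0.5283i):
new amp(|10⟩) = (1)·a = 0
new amp(|11⟩) = (1/√2 - (1/√2)i)·b = (-0.2254 + 0.9725i)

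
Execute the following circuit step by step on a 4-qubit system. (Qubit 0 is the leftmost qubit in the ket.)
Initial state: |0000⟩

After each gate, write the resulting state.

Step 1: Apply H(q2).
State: 1/√2|0000⟩ + 1/√2|0010⟩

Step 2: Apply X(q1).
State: 1/√2|0100⟩ + 1/√2|0110⟩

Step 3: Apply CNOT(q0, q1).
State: 1/√2|0100⟩ + 1/√2|0110⟩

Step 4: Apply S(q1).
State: (1/√2)i|0100⟩ + (1/√2)i|0110⟩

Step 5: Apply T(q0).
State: (1/√2)i|0100⟩ + (1/√2)i|0110⟩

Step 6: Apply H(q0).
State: (1/2)i|0100⟩ + (1/2)i|0110⟩ + (1/2)i|1100⟩ + (1/2)i|1110⟩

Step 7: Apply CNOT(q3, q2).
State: (1/2)i|0100⟩ + (1/2)i|0110⟩ + (1/2)i|1100⟩ + (1/2)i|1110⟩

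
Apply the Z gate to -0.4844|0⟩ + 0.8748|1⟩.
-0.4844|0⟩ - 0.8748|1⟩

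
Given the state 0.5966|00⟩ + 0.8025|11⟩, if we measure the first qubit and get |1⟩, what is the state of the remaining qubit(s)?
|1⟩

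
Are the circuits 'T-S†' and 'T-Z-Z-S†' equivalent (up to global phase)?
Yes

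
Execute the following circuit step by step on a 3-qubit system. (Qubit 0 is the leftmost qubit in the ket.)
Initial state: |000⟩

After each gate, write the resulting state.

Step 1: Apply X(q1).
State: |010⟩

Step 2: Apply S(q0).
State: |010⟩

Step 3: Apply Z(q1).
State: -|010⟩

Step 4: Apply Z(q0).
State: -|010⟩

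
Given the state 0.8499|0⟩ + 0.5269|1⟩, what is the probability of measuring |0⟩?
0.7223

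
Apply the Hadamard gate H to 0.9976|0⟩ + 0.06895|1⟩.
0.7542|0⟩ + 0.6567|1⟩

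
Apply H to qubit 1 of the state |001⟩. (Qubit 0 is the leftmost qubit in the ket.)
1/√2|001⟩ + 1/√2|011⟩

H on qubit 1 mixes each pair of kets that differ only in qubit 1: amplitudes (a, b) of (|…0…⟩, |…1…⟩) become ((a + b)/√2, (a − b)/√2). Kets absent from the input have amplitude 0.
(|001⟩, |011⟩): (a, b) = (1, 0) → (1/√2, 1/√2)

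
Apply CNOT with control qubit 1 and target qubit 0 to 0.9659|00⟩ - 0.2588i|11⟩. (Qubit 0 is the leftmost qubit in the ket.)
0.9659|00⟩ - 0.2588i|01⟩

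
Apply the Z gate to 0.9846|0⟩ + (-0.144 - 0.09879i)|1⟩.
0.9846|0⟩ + (0.144 + 0.09879i)|1⟩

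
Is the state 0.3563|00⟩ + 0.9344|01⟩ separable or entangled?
Separable

Writing the state as a|00⟩ + b|01⟩ + c|10⟩ + d|11⟩, it is a product state iff ad − bc = 0.
Here (a, b, c, d) = (0.3563, 0.9344, 0, 0): ad − bc = (0.3563)(0) − (0.9344)(0) = 0, so the state is separable.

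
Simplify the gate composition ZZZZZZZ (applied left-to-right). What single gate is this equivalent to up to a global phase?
Z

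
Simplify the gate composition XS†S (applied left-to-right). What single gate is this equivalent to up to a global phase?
X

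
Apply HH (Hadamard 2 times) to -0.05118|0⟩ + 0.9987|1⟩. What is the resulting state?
-0.05118|0⟩ + 0.9987|1⟩

H² = I, so an even number of Hadamards cancels: H^2 = I and the state is unchanged.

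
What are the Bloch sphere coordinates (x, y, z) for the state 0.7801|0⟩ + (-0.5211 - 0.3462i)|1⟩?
(-0.813, -0.5401, 0.2172)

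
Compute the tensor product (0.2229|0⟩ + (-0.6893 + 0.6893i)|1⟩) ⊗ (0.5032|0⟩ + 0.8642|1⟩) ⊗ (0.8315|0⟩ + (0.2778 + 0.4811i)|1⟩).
0.09326|000⟩ + (0.03116 + 0.05396i)|001⟩ + 0.1602|010⟩ + (0.05351 + 0.09267i)|011⟩ + (-0.2884 + 0.2884i)|100⟩ + (-0.2632 - 0.07052i)|101⟩ + (-0.4953 + 0.4953i)|110⟩ + (-0.4521 - 0.1211i)|111⟩

amp(|b₁b₂…⟩) = product of the factor amplitudes for bits b₁, b₂, …; only kets whose every factor amplitude is nonzero survive.
|000⟩: (0.2229)(0.5032)(0.8315) = 0.09326
|001⟩: (0.2229)(0.5032)(0.2778 + 0.4811i) = (0.03116 + 0.05396i)
|010⟩: (0.2229)(0.8642)(0.8315) = 0.1602
|011⟩: (0.2229)(0.8642)(0.2778 + 0.4811i) = (0.05351 + 0.09267i)
|100⟩: (-0.6893 + 0.6893i)(0.5032)(0.8315) = (-0.2884 + 0.2884i)
|101⟩: (-0.6893 + 0.6893i)(0.5032)(0.2778 + 0.4811i) = (-0.2632 - 0.07052i)
|110⟩: (-0.6893 + 0.6893i)(0.8642)(0.8315) = (-0.4953 + 0.4953i)
|111⟩: (-0.6893 + 0.6893i)(0.8642)(0.2778 + 0.4811i) = (-0.4521 - 0.1211i)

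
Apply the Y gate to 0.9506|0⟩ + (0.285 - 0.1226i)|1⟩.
(-0.1226 - 0.285i)|0⟩ + 0.9506i|1⟩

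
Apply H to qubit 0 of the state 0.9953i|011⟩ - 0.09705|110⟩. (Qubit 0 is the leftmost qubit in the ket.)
-0.06862|010⟩ + 0.7038i|011⟩ + 0.06862|110⟩ + 0.7038i|111⟩

H on qubit 0 mixes each pair of kets that differ only in qubit 0: amplitudes (a, b) of (|…0…⟩, |…1…⟩) become ((a + b)/√2, (a − b)/√2). Kets absent from the input have amplitude 0.
(|010⟩, |110⟩): (a, b) = (0, -0.09705) → (-0.06862, 0.06862)
(|011⟩, |111⟩): (a, b) = (0.9953i, 0) → (0.7038i, 0.7038i)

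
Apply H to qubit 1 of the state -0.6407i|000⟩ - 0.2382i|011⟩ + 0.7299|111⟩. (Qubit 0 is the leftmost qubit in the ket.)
-0.453i|000⟩ - 0.1684i|001⟩ - 0.453i|010⟩ + 0.1684i|011⟩ + 0.5161|101⟩ - 0.5161|111⟩

H on qubit 1 mixes each pair of kets that differ only in qubit 1: amplitudes (a, b) of (|…0…⟩, |…1…⟩) become ((a + b)/√2, (a − b)/√2). Kets absent from the input have amplitude 0.
(|000⟩, |010⟩): (a, b) = (-0.6407i, 0) → (-0.453i, -0.453i)
(|001⟩, |011⟩): (a, b) = (0, -0.2382i) → (-0.1684i, 0.1684i)
(|101⟩, |111⟩): (a, b) = (0, 0.7299) → (0.5161, -0.5161)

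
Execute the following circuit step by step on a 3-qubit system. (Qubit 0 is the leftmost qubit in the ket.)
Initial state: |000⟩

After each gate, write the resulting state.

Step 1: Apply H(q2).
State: 1/√2|000⟩ + 1/√2|001⟩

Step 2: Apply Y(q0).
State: (1/√2)i|100⟩ + (1/√2)i|101⟩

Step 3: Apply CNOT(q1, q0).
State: (1/√2)i|100⟩ + (1/√2)i|101⟩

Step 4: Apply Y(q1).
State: -1/√2|110⟩ - 1/√2|111⟩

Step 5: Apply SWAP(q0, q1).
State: -1/√2|110⟩ - 1/√2|111⟩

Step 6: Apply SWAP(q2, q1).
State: -1/√2|101⟩ - 1/√2|111⟩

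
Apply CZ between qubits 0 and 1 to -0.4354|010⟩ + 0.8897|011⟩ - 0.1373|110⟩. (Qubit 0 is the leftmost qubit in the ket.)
-0.4354|010⟩ + 0.8897|011⟩ + 0.1373|110⟩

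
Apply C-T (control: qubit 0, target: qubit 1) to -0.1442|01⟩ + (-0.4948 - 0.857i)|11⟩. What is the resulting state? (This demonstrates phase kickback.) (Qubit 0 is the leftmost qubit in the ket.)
-0.1442|01⟩ + (0.2561 - 0.9559i)|11⟩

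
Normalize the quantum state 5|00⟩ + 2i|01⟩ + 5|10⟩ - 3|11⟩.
0.6299|00⟩ + 0.252i|01⟩ + 0.6299|10⟩ - 1/√7|11⟩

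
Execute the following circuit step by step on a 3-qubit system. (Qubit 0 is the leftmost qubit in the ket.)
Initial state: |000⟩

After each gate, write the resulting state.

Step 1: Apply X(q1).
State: |010⟩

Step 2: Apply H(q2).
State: 1/√2|010⟩ + 1/√2|011⟩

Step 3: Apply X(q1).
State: 1/√2|000⟩ + 1/√2|001⟩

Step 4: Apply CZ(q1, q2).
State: 1/√2|000⟩ + 1/√2|001⟩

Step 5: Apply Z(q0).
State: 1/√2|000⟩ + 1/√2|001⟩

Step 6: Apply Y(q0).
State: (1/√2)i|100⟩ + (1/√2)i|101⟩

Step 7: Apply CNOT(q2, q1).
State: (1/√2)i|100⟩ + (1/√2)i|111⟩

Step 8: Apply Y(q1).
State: 1/√2|101⟩ - 1/√2|110⟩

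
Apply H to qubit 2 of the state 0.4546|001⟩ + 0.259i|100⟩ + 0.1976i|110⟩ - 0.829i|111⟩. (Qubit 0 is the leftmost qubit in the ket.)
0.3215|000⟩ - 0.3215|001⟩ + 0.1831i|100⟩ + 0.1831i|101⟩ - 0.4465i|110⟩ + 0.7259i|111⟩

H on qubit 2 mixes each pair of kets that differ only in qubit 2: amplitudes (a, b) of (|…0…⟩, |…1…⟩) become ((a + b)/√2, (a − b)/√2). Kets absent from the input have amplitude 0.
(|000⟩, |001⟩): (a, b) = (0, 0.4546) → (0.3215, -0.3215)
(|100⟩, |101⟩): (a, b) = (0.259i, 0) → (0.1831i, 0.1831i)
(|110⟩, |111⟩): (a, b) = (0.1976i, -0.829i) → (-0.4465i, 0.7259i)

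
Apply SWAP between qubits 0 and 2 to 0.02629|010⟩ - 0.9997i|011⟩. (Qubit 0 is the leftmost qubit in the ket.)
0.02629|010⟩ - 0.9997i|110⟩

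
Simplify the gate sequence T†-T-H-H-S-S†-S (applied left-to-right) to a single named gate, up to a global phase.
S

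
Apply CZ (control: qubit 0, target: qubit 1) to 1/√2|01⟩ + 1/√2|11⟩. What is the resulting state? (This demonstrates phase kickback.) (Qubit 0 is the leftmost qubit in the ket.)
1/√2|01⟩ - 1/√2|11⟩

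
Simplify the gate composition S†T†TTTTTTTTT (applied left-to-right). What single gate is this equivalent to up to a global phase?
S†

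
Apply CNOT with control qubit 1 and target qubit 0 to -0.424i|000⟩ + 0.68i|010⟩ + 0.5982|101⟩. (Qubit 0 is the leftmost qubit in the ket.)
-0.424i|000⟩ + 0.5982|101⟩ + 0.68i|110⟩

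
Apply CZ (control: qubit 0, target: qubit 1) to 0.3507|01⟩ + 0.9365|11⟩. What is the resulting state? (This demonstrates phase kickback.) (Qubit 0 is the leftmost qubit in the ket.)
0.3507|01⟩ - 0.9365|11⟩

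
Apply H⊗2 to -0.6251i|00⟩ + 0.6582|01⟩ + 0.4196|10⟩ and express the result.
(0.5389 - 0.3126i)|00⟩ + (-0.1193 - 0.3126i)|01⟩ + (0.1193 - 0.3126i)|10⟩ + (-0.5389 - 0.3126i)|11⟩

H⊗2 gives amp(|y⟩) = (1/2) Σ_x (−1)^(x·y) amp(|x⟩), where x·y is the number of positions in which both x and y have a 1.
|00⟩: (-0.6251i + 0.6582 + 0.4196)/2 = (0.5389 - 0.3126i)
|01⟩: (-0.6251i - 0.6582 + 0.4196)/2 = (-0.1193 - 0.3126i)
|10⟩: (-0.6251i + 0.6582 - 0.4196)/2 = (0.1193 - 0.3126i)
|11⟩: (-0.6251i - 0.6582 - 0.4196)/2 = (-0.5389 - 0.3126i)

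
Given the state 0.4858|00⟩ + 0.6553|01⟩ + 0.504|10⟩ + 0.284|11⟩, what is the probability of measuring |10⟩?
0.254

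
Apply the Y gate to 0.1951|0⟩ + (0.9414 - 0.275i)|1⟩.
(-0.275 - 0.9414i)|0⟩ + 0.1951i|1⟩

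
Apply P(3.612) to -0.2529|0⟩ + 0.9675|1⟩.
-0.2529|0⟩ + (-0.8624 - 0.4385i)|1⟩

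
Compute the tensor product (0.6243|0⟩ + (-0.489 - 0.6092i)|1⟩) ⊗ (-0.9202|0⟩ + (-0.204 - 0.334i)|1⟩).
-0.5745|00⟩ + (-0.1274 - 0.2085i)|01⟩ + (0.45 + 0.5606i)|10⟩ + (-0.1037 + 0.2876i)|11⟩

amp(|b₁b₂…⟩) = product of the factor amplitudes for bits b₁, b₂, …; only kets whose every factor amplitude is nonzero survive.
|00⟩: (0.6243)(-0.9202) = -0.5745
|01⟩: (0.6243)(-0.204 - 0.334i) = (-0.1274 - 0.2085i)
|10⟩: (-0.489 - 0.6092i)(-0.9202) = (0.45 + 0.5606i)
|11⟩: (-0.489 - 0.6092i)(-0.204 - 0.334i) = (-0.1037 + 0.2876i)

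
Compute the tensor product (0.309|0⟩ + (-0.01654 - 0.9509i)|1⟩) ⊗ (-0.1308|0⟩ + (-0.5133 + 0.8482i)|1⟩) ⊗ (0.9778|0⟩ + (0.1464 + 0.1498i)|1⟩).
-0.03952|000⟩ + (-0.005917 - 0.006054i)|001⟩ + (-0.1551 + 0.2563i)|010⟩ + (-0.06248 + 0.01461i)|011⟩ + (0.002115 + 0.1216i)|100⟩ + (-0.01832 + 0.01853i)|101⟩ + (0.7969 + 0.4635i)|110⟩ + (0.04831 + 0.1915i)|111⟩

amp(|b₁b₂…⟩) = product of the factor amplitudes for bits b₁, b₂, …; only kets whose every factor amplitude is nonzero survive.
|000⟩: (0.309)(-0.1308)(0.9778) = -0.03952
|001⟩: (0.309)(-0.1308)(0.1464 + 0.1498i) = (-0.005917 - 0.006054i)
|010⟩: (0.309)(-0.5133 + 0.8482i)(0.9778) = (-0.1551 + 0.2563i)
|011⟩: (0.309)(-0.5133 + 0.8482i)(0.1464 + 0.1498i) = (-0.06248 + 0.01461i)
|100⟩: (-0.01654 - 0.9509i)(-0.1308)(0.9778) = (0.002115 + 0.1216i)
|101⟩: (-0.01654 - 0.9509i)(-0.1308)(0.1464 + 0.1498i) = (-0.01832 + 0.01853i)
|110⟩: (-0.01654 - 0.9509i)(-0.5133 + 0.8482i)(0.9778) = (0.7969 + 0.4635i)
|111⟩: (-0.01654 - 0.9509i)(-0.5133 + 0.8482i)(0.1464 + 0.1498i) = (0.04831 + 0.1915i)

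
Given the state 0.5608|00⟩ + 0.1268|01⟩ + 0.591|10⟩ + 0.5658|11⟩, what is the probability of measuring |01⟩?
0.01608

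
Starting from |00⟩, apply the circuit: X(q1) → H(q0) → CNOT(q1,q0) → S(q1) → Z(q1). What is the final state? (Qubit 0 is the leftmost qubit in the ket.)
-(1/√2)i|01⟩ - (1/√2)i|11⟩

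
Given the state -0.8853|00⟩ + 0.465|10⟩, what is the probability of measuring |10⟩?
0.2162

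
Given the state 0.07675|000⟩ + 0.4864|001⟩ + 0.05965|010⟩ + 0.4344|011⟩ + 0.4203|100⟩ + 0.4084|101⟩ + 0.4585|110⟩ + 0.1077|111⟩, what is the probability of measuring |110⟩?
0.2102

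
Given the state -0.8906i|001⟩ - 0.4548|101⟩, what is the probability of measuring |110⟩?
0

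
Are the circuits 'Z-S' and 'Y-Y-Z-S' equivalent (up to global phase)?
Yes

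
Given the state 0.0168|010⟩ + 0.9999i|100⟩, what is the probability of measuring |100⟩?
0.9998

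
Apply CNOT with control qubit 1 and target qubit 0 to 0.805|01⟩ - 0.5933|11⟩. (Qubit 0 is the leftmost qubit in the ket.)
-0.5933|01⟩ + 0.805|11⟩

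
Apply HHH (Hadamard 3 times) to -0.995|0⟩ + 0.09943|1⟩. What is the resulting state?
-0.6333|0⟩ - 0.7739|1⟩

H² = I, so H^3 = H: a single Hadamard. With (a, b) = (-0.995, 0.09943), H gives ((a + b)/√2, (a − b)/√2) = (-0.6333, -0.7739).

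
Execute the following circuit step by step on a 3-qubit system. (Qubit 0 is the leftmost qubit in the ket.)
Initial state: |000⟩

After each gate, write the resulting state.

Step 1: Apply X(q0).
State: |100⟩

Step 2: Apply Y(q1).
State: i|110⟩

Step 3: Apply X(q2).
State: i|111⟩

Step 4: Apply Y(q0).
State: |011⟩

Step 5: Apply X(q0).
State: |111⟩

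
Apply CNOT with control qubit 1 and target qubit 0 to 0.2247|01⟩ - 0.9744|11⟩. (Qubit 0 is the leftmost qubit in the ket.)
-0.9744|01⟩ + 0.2247|11⟩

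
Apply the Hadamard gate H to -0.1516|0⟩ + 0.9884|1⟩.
0.5917|0⟩ - 0.8061|1⟩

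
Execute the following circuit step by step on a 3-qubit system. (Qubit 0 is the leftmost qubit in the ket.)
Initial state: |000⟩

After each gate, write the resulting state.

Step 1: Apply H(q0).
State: 1/√2|000⟩ + 1/√2|100⟩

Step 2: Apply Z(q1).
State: 1/√2|000⟩ + 1/√2|100⟩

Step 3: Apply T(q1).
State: 1/√2|000⟩ + 1/√2|100⟩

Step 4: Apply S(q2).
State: 1/√2|000⟩ + 1/√2|100⟩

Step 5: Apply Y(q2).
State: (1/√2)i|001⟩ + (1/√2)i|101⟩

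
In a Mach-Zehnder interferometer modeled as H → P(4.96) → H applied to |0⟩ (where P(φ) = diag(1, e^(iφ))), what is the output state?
(0.6225 - 0.4848i)|0⟩ + (0.3775 + 0.4848i)|1⟩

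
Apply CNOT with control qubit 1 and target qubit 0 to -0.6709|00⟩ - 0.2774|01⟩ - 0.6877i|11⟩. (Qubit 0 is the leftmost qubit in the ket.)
-0.6709|00⟩ - 0.6877i|01⟩ - 0.2774|11⟩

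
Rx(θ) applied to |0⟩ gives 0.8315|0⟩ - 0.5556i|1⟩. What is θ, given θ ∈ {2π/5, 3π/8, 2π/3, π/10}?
3π/8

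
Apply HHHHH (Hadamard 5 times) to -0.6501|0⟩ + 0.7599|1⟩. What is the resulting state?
0.07764|0⟩ - 0.997|1⟩

H² = I, so H^5 = H: a single Hadamard. With (a, b) = (-0.6501, 0.7599), H gives ((a + b)/√2, (a − b)/√2) = (0.07764, -0.997).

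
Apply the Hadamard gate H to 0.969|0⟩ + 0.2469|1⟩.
0.8598|0⟩ + 0.5106|1⟩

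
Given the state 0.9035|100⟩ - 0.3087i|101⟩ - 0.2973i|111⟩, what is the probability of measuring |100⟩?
0.8163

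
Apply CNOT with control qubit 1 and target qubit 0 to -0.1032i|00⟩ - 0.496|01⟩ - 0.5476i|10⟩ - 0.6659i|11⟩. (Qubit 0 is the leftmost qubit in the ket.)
-0.1032i|00⟩ - 0.6659i|01⟩ - 0.5476i|10⟩ - 0.496|11⟩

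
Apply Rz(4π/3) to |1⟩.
(-1/2 + 0.866i)|1⟩

Rz(4π/3) = [[e^(−iθ/2), 0], [0, e^(iθ/2)]] with e^(±iθ/2) = cos(θ/2) ± i·sin(θ/2); θ = 4π/3, cos(θ/2) ≈ -0.5, sin(θ/2) ≈ 0.866025.
With a = amp(|0⟩) = 0 and b = amp(|1⟩) = 1:
new amp(|0⟩) = (-0.5 - 0.866025i)·a = 0
new amp(|1⟩) = (-0.5 + 0.866025i)·b = (-1/2 + 0.866i)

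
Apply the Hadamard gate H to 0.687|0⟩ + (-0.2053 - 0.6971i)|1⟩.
(0.3406 - 0.4929i)|0⟩ + (0.631 + 0.4929i)|1⟩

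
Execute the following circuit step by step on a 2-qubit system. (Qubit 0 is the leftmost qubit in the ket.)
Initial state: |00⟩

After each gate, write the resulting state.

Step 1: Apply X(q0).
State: |10⟩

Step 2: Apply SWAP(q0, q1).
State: |01⟩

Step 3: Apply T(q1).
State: (1/√2 + (1/√2)i)|01⟩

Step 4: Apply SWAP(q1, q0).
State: (1/√2 + (1/√2)i)|10⟩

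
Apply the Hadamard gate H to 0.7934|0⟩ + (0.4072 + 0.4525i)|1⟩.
(0.849 + 0.32i)|0⟩ + (0.2731 - 0.32i)|1⟩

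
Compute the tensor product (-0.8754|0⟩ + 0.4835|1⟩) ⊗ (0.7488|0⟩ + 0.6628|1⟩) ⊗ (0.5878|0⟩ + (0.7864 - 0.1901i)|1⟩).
-0.3853|000⟩ + (-0.5155 + 0.1246i)|001⟩ - 0.3411|010⟩ + (-0.4563 + 0.1103i)|011⟩ + 0.2128|100⟩ + (0.2847 - 0.06882i)|101⟩ + 0.1884|110⟩ + (0.252 - 0.06092i)|111⟩

amp(|b₁b₂…⟩) = product of the factor amplitudes for bits b₁, b₂, …; only kets whose every factor amplitude is nonzero survive.
|000⟩: (-0.8754)(0.7488)(0.5878) = -0.3853
|001⟩: (-0.8754)(0.7488)(0.7864 - 0.1901i) = (-0.5155 + 0.1246i)
|010⟩: (-0.8754)(0.6628)(0.5878) = -0.3411
|011⟩: (-0.8754)(0.6628)(0.7864 - 0.1901i) = (-0.4563 + 0.1103i)
|100⟩: (0.4835)(0.7488)(0.5878) = 0.2128
|101⟩: (0.4835)(0.7488)(0.7864 - 0.1901i) = (0.2847 - 0.06882i)
|110⟩: (0.4835)(0.6628)(0.5878) = 0.1884
|111⟩: (0.4835)(0.6628)(0.7864 - 0.1901i) = (0.252 - 0.06092i)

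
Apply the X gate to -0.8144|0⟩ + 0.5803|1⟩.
0.5803|0⟩ - 0.8144|1⟩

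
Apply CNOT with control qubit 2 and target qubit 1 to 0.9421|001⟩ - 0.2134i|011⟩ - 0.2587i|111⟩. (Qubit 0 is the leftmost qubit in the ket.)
-0.2134i|001⟩ + 0.9421|011⟩ - 0.2587i|101⟩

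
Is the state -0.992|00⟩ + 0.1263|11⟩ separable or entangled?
Entangled

Writing the state as a|00⟩ + b|01⟩ + c|10⟩ + d|11⟩, it is a product state iff ad − bc = 0.
Here (a, b, c, d) = (-0.992, 0, 0, 0.1263): ad − bc = (-0.992)(0.1263) − (0)(0) = -0.1253 ≠ 0, so the state is entangled.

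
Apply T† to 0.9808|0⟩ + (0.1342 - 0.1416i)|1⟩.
0.9808|0⟩ + (-0.005233 - 0.195i)|1⟩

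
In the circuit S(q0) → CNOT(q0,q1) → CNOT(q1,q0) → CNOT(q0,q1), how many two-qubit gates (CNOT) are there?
3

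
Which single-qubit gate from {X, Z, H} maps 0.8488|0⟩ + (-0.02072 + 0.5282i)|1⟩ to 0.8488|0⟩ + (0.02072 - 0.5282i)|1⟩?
Z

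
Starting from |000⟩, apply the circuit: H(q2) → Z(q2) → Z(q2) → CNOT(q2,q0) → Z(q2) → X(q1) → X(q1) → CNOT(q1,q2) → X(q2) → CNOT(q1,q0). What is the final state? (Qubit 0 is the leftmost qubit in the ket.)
1/√2|001⟩ - 1/√2|100⟩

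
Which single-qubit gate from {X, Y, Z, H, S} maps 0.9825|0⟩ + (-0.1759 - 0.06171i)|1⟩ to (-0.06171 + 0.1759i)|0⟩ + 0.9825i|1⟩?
Y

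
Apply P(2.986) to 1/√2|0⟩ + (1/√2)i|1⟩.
1/√2|0⟩ + (-0.1096 - 0.6986i)|1⟩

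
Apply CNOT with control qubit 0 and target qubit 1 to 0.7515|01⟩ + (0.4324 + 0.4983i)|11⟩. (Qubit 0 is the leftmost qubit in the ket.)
0.7515|01⟩ + (0.4324 + 0.4983i)|10⟩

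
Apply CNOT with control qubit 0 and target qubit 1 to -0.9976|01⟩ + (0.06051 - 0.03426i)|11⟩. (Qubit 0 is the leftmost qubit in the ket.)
-0.9976|01⟩ + (0.06051 - 0.03426i)|10⟩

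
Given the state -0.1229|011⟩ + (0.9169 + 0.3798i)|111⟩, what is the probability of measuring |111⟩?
0.985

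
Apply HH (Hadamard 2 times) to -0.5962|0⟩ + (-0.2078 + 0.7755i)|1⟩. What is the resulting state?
-0.5962|0⟩ + (-0.2078 + 0.7755i)|1⟩

H² = I, so an even number of Hadamards cancels: H^2 = I and the state is unchanged.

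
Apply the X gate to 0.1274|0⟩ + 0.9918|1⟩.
0.9918|0⟩ + 0.1274|1⟩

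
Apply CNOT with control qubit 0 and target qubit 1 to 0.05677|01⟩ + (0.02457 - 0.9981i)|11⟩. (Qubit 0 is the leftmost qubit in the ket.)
0.05677|01⟩ + (0.02457 - 0.9981i)|10⟩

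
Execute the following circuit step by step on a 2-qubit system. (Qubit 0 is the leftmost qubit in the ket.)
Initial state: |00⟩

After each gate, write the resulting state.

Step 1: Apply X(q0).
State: |10⟩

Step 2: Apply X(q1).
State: |11⟩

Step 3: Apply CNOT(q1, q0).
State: |01⟩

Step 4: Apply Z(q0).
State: |01⟩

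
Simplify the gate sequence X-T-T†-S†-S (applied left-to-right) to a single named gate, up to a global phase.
X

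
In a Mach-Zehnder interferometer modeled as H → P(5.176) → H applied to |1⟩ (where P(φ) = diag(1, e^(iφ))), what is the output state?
(0.2764 + 0.4472i)|0⟩ + (0.7236 - 0.4472i)|1⟩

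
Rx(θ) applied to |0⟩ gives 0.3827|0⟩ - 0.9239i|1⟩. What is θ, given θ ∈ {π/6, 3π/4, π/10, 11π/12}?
3π/4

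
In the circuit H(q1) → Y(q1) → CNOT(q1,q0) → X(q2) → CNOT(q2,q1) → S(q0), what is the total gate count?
6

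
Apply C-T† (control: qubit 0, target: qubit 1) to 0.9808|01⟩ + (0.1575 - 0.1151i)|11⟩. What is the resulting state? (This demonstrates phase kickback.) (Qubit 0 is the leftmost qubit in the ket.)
0.9808|01⟩ + (0.02998 - 0.1928i)|11⟩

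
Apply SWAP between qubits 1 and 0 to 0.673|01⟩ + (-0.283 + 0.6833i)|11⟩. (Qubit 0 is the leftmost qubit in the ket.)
0.673|10⟩ + (-0.283 + 0.6833i)|11⟩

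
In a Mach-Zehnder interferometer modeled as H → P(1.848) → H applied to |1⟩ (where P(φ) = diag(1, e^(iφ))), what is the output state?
(0.6368 - 0.4809i)|0⟩ + (0.3632 + 0.4809i)|1⟩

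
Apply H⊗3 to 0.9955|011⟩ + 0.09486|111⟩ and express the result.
0.3855|000⟩ - 0.3855|001⟩ - 0.3855|010⟩ + 0.3855|011⟩ + 0.3184|100⟩ - 0.3184|101⟩ - 0.3184|110⟩ + 0.3184|111⟩

H⊗3 gives amp(|y⟩) = (1/2√2) Σ_x (−1)^(x·y) amp(|x⟩), where x·y is the number of positions in which both x and y have a 1.
|000⟩: (0.9955 + 0.09486)/(2√2) = 0.3855
|001⟩: (-0.9955 - 0.09486)/(2√2) = -0.3855
|010⟩: (-0.9955 - 0.09486)/(2√2) = -0.3855
|011⟩: (0.9955 + 0.09486)/(2√2) = 0.3855
|100⟩: (0.9955 - 0.09486)/(2√2) = 0.3184
|101⟩: (-0.9955 + 0.09486)/(2√2) = -0.3184
|110⟩: (-0.9955 + 0.09486)/(2√2) = -0.3184
|111⟩: (0.9955 - 0.09486)/(2√2) = 0.3184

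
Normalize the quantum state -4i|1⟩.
-i|1⟩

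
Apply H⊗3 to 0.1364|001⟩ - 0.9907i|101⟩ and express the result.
(0.04822 - 0.3503i)|000⟩ + (-0.04822 + 0.3503i)|001⟩ + (0.04822 - 0.3503i)|010⟩ + (-0.04822 + 0.3503i)|011⟩ + (0.04822 + 0.3503i)|100⟩ + (-0.04822 - 0.3503i)|101⟩ + (0.04822 + 0.3503i)|110⟩ + (-0.04822 - 0.3503i)|111⟩

H⊗3 gives amp(|y⟩) = (1/2√2) Σ_x (−1)^(x·y) amp(|x⟩), where x·y is the number of positions in which both x and y have a 1.
|000⟩: (0.1364 - 0.9907i)/(2√2) = (0.04822 - 0.3503i)
|001⟩: (-0.1364 + 0.9907i)/(2√2) = (-0.04822 + 0.3503i)
|010⟩: (0.1364 - 0.9907i)/(2√2) = (0.04822 - 0.3503i)
|011⟩: (-0.1364 + 0.9907i)/(2√2) = (-0.04822 + 0.3503i)
|100⟩: (0.1364 + 0.9907i)/(2√2) = (0.04822 + 0.3503i)
|101⟩: (-0.1364 - 0.9907i)/(2√2) = (-0.04822 - 0.3503i)
|110⟩: (0.1364 + 0.9907i)/(2√2) = (0.04822 + 0.3503i)
|111⟩: (-0.1364 - 0.9907i)/(2√2) = (-0.04822 - 0.3503i)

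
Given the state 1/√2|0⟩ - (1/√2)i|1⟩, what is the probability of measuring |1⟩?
1/2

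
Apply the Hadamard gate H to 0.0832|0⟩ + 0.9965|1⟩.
0.7635|0⟩ - 0.6458|1⟩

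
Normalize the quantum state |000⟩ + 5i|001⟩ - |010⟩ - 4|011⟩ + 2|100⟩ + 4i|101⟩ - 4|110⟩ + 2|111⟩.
0.1098|000⟩ + 0.5488i|001⟩ - 0.1098|010⟩ - 0.4391|011⟩ + 0.2195|100⟩ + 0.4391i|101⟩ - 0.4391|110⟩ + 0.2195|111⟩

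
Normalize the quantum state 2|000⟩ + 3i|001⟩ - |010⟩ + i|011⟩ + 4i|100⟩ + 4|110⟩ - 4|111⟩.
0.252|000⟩ + (1/√7)i|001⟩ - 0.126|010⟩ + 0.126i|011⟩ + 0.504i|100⟩ + 0.504|110⟩ - 0.504|111⟩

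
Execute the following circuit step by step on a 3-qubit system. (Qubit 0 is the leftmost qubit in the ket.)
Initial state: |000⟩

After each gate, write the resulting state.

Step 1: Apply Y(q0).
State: i|100⟩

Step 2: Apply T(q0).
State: (-1/√2 + (1/√2)i)|100⟩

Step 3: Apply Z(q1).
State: (-1/√2 + (1/√2)i)|100⟩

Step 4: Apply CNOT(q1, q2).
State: (-1/√2 + (1/√2)i)|100⟩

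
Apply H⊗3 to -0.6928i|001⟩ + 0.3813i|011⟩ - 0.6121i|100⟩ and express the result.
-0.3265i|000⟩ - 0.1063i|001⟩ - 0.5962i|010⟩ + 0.1633i|011⟩ + 0.1063i|100⟩ + 0.3265i|101⟩ - 0.1633i|110⟩ + 0.5962i|111⟩

H⊗3 gives amp(|y⟩) = (1/2√2) Σ_x (−1)^(x·y) amp(|x⟩), where x·y is the number of positions in which both x and y have a 1.
|000⟩: (-0.6928i + 0.3813i - 0.6121i)/(2√2) = -0.3265i
|001⟩: (0.6928i - 0.3813i - 0.6121i)/(2√2) = -0.1063i
|010⟩: (-0.6928i - 0.3813i - 0.6121i)/(2√2) = -0.5962i
|011⟩: (0.6928i + 0.3813i - 0.6121i)/(2√2) = 0.1633i
|100⟩: (-0.6928i + 0.3813i + 0.6121i)/(2√2) = 0.1063i
|101⟩: (0.6928i - 0.3813i + 0.6121i)/(2√2) = 0.3265i
|110⟩: (-0.6928i - 0.3813i + 0.6121i)/(2√2) = -0.1633i
|111⟩: (0.6928i + 0.3813i + 0.6121i)/(2√2) = 0.5962i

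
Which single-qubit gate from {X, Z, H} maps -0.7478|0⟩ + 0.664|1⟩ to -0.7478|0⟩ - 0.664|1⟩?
Z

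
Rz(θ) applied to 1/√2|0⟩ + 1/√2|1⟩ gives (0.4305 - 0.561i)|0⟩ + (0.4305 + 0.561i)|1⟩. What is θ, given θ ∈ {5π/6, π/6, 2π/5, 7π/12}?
7π/12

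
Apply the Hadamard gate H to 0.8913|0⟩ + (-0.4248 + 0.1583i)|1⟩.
(0.3299 + 0.1119i)|0⟩ + (0.9306 - 0.1119i)|1⟩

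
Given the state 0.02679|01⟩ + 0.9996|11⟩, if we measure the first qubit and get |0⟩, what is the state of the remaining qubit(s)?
|1⟩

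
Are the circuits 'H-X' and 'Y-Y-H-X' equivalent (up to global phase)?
Yes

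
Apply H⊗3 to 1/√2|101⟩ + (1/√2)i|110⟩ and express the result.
(0.25 + 0.25i)|000⟩ + (-0.25 + 0.25i)|001⟩ + (0.25 - 0.25i)|010⟩ + (-0.25 - 0.25i)|011⟩ + (-0.25 - 0.25i)|100⟩ + (0.25 - 0.25i)|101⟩ + (-0.25 + 0.25i)|110⟩ + (0.25 + 0.25i)|111⟩

H⊗3 gives amp(|y⟩) = (1/2√2) Σ_x (−1)^(x·y) amp(|x⟩), where x·y is the number of positions in which both x and y have a 1.
|000⟩: (1/√2 + (1/√2)i)/(2√2) = (0.25 + 0.25i)
|001⟩: (-1/√2 + (1/√2)i)/(2√2) = (-0.25 + 0.25i)
|010⟩: (1/√2 - (1/√2)i)/(2√2) = (0.25 - 0.25i)
|011⟩: (-1/√2 - (1/√2)i)/(2√2) = (-0.25 - 0.25i)
|100⟩: (-1/√2 - (1/√2)i)/(2√2) = (-0.25 - 0.25i)
|101⟩: (1/√2 - (1/√2)i)/(2√2) = (0.25 - 0.25i)
|110⟩: (-1/√2 + (1/√2)i)/(2√2) = (-0.25 + 0.25i)
|111⟩: (1/√2 + (1/√2)i)/(2√2) = (0.25 + 0.25i)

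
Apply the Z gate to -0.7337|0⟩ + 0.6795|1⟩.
-0.7337|0⟩ - 0.6795|1⟩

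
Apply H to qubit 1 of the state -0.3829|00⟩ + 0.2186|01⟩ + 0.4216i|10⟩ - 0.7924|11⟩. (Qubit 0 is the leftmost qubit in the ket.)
-0.1162|00⟩ - 0.4253|01⟩ + (-0.5603 + 0.2981i)|10⟩ + (0.5603 + 0.2981i)|11⟩

H on qubit 1 mixes each pair of kets that differ only in qubit 1: amplitudes (a, b) of (|…0…⟩, |…1…⟩) become ((a + b)/√2, (a − b)/√2). Kets absent from the input have amplitude 0.
(|00⟩, |01⟩): (a, b) = (-0.3829, 0.2186) → (-0.1162, -0.4253)
(|10⟩, |11⟩): (a, b) = (0.4216i, -0.7924) → ((-0.5603 + 0.2981i), (0.5603 + 0.2981i))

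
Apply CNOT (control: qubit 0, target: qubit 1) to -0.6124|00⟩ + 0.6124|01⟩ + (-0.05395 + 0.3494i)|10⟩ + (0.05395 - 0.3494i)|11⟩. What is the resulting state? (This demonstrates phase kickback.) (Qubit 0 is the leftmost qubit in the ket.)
-0.6124|00⟩ + 0.6124|01⟩ + (0.05395 - 0.3494i)|10⟩ + (-0.05395 + 0.3494i)|11⟩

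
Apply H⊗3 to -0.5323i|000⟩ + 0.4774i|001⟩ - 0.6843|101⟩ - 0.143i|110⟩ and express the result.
(-0.2419 - 0.06997i)|000⟩ + (0.2419 - 0.4075i)|001⟩ + (-0.2419 + 0.03115i)|010⟩ + (0.2419 - 0.3064i)|011⟩ + (0.2419 + 0.03115i)|100⟩ + (-0.2419 - 0.3064i)|101⟩ + (0.2419 - 0.06997i)|110⟩ + (-0.2419 - 0.4075i)|111⟩

H⊗3 gives amp(|y⟩) = (1/2√2) Σ_x (−1)^(x·y) amp(|x⟩), where x·y is the number of positions in which both x and y have a 1.
|000⟩: (-0.5323i + 0.4774i - 0.6843 - 0.143i)/(2√2) = (-0.2419 - 0.06997i)
|001⟩: (-0.5323i - 0.4774i + 0.6843 - 0.143i)/(2√2) = (0.2419 - 0.4075i)
|010⟩: (-0.5323i + 0.4774i - 0.6843 + 0.143i)/(2√2) = (-0.2419 + 0.03115i)
|011⟩: (-0.5323i - 0.4774i + 0.6843 + 0.143i)/(2√2) = (0.2419 - 0.3064i)
|100⟩: (-0.5323i + 0.4774i + 0.6843 + 0.143i)/(2√2) = (0.2419 + 0.03115i)
|101⟩: (-0.5323i - 0.4774i - 0.6843 + 0.143i)/(2√2) = (-0.2419 - 0.3064i)
|110⟩: (-0.5323i + 0.4774i + 0.6843 - 0.143i)/(2√2) = (0.2419 - 0.06997i)
|111⟩: (-0.5323i - 0.4774i - 0.6843 - 0.143i)/(2√2) = (-0.2419 - 0.4075i)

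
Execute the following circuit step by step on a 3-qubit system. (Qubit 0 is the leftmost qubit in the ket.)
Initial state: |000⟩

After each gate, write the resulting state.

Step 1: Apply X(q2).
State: |001⟩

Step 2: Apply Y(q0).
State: i|101⟩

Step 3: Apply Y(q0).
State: |001⟩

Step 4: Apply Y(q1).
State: i|011⟩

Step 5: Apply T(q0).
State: i|011⟩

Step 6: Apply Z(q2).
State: -i|011⟩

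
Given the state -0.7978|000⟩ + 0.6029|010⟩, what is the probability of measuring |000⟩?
0.6365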